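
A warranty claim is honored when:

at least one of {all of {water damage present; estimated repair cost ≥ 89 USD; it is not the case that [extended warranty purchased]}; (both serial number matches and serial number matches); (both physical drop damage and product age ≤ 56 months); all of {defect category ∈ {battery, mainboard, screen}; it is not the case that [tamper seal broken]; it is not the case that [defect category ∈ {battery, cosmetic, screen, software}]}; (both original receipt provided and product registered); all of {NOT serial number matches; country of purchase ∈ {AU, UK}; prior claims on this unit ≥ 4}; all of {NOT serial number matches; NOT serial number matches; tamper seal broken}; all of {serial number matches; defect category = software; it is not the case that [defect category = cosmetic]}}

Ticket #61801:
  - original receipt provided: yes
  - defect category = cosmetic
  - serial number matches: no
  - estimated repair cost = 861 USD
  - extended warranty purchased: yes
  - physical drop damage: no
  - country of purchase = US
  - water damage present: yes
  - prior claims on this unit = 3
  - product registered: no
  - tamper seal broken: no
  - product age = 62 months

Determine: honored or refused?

Atomic conditions:
  water damage present: yes → true
  estimated repair cost ≥ 89 USD: 861 ≥ 89 is true
  extended warranty purchased: yes → true
  serial number matches: no → false
  physical drop damage: no → false
  product age ≤ 56 months: 62 ≤ 56 is false
  defect category ∈ {battery, mainboard, screen}: cosmetic is not in the set → false
  tamper seal broken: no → false
  defect category ∈ {battery, cosmetic, screen, software}: cosmetic is in the set → true
  original receipt provided: yes → true
  product registered: no → false
  NOT serial number matches: no → true
  country of purchase ∈ {AU, UK}: US is not in the set → false
  prior claims on this unit ≥ 4: 3 ≥ 4 is false
  defect category = software: cosmetic == software is false
  defect category = cosmetic: cosmetic == cosmetic is true
Combine:
[1.3] NOT true = false
[1] true AND true AND false = false
[2] false AND false = false
[3] false AND false = false
[4.2] NOT false = true
[4.3] NOT true = false
[4] false AND true AND false = false
[5] true AND false = false
[6] true AND false AND false = false
[7] true AND true AND false = false
[8.3] NOT true = false
[8] false AND false AND false = false
[root] false OR false OR false OR false OR false OR false OR false OR false = false
Overall: false → refused

Refused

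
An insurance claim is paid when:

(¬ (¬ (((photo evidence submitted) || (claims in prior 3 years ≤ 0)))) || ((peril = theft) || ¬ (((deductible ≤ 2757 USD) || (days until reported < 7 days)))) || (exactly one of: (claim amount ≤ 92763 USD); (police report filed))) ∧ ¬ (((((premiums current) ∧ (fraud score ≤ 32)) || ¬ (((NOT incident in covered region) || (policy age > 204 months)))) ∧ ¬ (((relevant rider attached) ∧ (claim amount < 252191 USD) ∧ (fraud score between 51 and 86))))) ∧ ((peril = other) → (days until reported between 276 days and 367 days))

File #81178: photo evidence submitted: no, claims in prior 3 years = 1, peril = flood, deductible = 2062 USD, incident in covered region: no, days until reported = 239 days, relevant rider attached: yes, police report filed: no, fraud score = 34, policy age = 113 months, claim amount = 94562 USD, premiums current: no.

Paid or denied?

Atomic conditions:
  photo evidence submitted: no → false
  claims in prior 3 years ≤ 0: 1 ≤ 0 is false
  peril = theft: flood == theft is false
  deductible ≤ 2757 USD: 2062 ≤ 2757 is true
  days until reported < 7 days: 239 < 7 is false
  claim amount ≤ 92763 USD: 94562 ≤ 92763 is false
  police report filed: no → false
  premiums current: no → false
  fraud score ≤ 32: 34 ≤ 32 is false
  NOT incident in covered region: no → true
  policy age > 204 months: 113 > 204 is false
  relevant rider attached: yes → true
  claim amount < 252191 USD: 94562 < 252191 is true
  fraud score between 51 and 86: 34 in [51, 86] is false
  peril = other: flood == other is false
  days until reported between 276 days and 367 days: 239 in [276, 367] is false
Combine:
[1.1.1.1] false OR false = false
[1.1.1] NOT false = true
[1.1] NOT true = false
[1.2.2.1] true OR false = true
[1.2.2] NOT true = false
[1.2] false OR false = false
[1.3] exactly-one(false, false) = false
[1] false OR false OR false = false
[2.1.1.1] false AND false = false
[2.1.1.2.1] true OR false = true
[2.1.1.2] NOT true = false
[2.1.1] false OR false = false
[2.1.2.1] true AND true AND false = false
[2.1.2] NOT false = true
[2.1] false AND true = false
[2] NOT false = true
[3] false → false (antecedent false ⇒ implication holds) = true
[root] false AND true AND true = false
Overall: false → denied

Denied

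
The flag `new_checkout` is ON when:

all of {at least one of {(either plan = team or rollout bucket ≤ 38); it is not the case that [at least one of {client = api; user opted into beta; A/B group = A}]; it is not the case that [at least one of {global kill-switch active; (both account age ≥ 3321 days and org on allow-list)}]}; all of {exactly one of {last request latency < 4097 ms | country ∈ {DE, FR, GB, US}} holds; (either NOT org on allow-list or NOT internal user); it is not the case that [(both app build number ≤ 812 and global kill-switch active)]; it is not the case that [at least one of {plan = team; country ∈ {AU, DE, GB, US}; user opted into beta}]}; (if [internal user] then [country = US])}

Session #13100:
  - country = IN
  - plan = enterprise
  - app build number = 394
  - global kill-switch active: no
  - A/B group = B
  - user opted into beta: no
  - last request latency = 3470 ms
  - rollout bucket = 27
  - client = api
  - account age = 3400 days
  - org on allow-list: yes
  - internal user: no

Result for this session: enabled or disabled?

Atomic conditions:
  plan = team: enterprise == team is false
  rollout bucket ≤ 38: 27 ≤ 38 is true
  client = api: api == api is true
  user opted into beta: no → false
  A/B group = A: B == A is false
  global kill-switch active: no → false
  account age ≥ 3321 days: 3400 ≥ 3321 is true
  org on allow-list: yes → true
  last request latency < 4097 ms: 3470 < 4097 is true
  country ∈ {DE, FR, GB, US}: IN is not in the set → false
  NOT org on allow-list: yes → false
  NOT internal user: no → true
  app build number ≤ 812: 394 ≤ 812 is true
  country ∈ {AU, DE, GB, US}: IN is not in the set → false
  internal user: no → false
  country = US: IN == US is false
Combine:
[1.1] false OR true = true
[1.2.1] true OR false OR false = true
[1.2] NOT true = false
[1.3.1.2] true AND true = true
[1.3.1] false OR true = true
[1.3] NOT true = false
[1] true OR false OR false = true
[2.1] exactly-one(true, false) = true
[2.2] false OR true = true
[2.3.1] true AND false = false
[2.3] NOT false = true
[2.4.1] false OR false OR false = false
[2.4] NOT false = true
[2] true AND true AND true AND true = true
[3] false → false (antecedent false ⇒ implication holds) = true
[root] true AND true AND true = true
Overall: true → enabled

Enabled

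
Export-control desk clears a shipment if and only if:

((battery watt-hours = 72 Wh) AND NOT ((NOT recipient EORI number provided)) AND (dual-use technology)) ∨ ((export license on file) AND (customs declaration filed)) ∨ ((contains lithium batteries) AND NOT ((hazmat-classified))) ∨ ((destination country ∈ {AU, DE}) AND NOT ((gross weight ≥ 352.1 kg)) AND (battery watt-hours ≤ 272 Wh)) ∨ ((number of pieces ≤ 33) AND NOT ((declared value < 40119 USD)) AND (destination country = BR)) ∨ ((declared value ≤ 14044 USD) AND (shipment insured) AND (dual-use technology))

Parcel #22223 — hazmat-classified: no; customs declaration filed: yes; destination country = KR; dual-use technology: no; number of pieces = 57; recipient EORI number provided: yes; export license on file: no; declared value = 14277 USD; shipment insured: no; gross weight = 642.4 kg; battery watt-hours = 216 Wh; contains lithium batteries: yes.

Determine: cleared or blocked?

Cleared

Atomic conditions:
  battery watt-hours = 72 Wh: 216 == 72 is false
  NOT recipient EORI number provided: yes → false
  dual-use technology: no → false
  export license on file: no → false
  customs declaration filed: yes → true
  contains lithium batteries: yes → true
  hazmat-classified: no → false
  destination country ∈ {AU, DE}: KR is not in the set → false
  gross weight ≥ 352.1 kg: 642.4 ≥ 352.1 is true
  battery watt-hours ≤ 272 Wh: 216 ≤ 272 is true
  number of pieces ≤ 33: 57 ≤ 33 is false
  declared value < 40119 USD: 14277 < 40119 is true
  destination country = BR: KR == BR is false
  declared value ≤ 14044 USD: 14277 ≤ 14044 is false
  shipment insured: no → false
Combine:
[1.2] NOT false = true
[1] false AND true AND false = false
[2] false AND true = false
[3.2] NOT false = true
[3] true AND true = true
[4.2] NOT true = false
[4] false AND false AND true = false
[5.2] NOT true = false
[5] false AND false AND false = false
[6] false AND false AND false = false
[root] false OR false OR true OR false OR false OR false = true
Overall: true → cleared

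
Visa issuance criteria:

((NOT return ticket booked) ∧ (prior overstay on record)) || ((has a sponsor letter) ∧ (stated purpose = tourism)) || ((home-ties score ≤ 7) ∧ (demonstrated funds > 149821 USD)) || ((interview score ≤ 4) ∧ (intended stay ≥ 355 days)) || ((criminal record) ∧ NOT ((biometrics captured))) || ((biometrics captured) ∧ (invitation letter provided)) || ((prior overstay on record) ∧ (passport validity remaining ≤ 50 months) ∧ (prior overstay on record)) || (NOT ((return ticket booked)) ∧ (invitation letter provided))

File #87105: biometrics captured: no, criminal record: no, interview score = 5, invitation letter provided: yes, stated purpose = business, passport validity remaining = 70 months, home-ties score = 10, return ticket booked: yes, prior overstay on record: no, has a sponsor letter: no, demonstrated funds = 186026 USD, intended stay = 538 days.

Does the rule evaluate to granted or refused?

Refused

Atomic conditions:
  NOT return ticket booked: yes → false
  prior overstay on record: no → false
  has a sponsor letter: no → false
  stated purpose = tourism: business == tourism is false
  home-ties score ≤ 7: 10 ≤ 7 is false
  demonstrated funds > 149821 USD: 186026 > 149821 is true
  interview score ≤ 4: 5 ≤ 4 is false
  intended stay ≥ 355 days: 538 ≥ 355 is true
  criminal record: no → false
  biometrics captured: no → false
  invitation letter provided: yes → true
  passport validity remaining ≤ 50 months: 70 ≤ 50 is false
  return ticket booked: yes → true
Combine:
[1] false AND false = false
[2] false AND false = false
[3] false AND true = false
[4] false AND true = false
[5.2] NOT false = true
[5] false AND true = false
[6] false AND true = false
[7] false AND false AND false = false
[8.1] NOT true = false
[8] false AND true = false
[root] false OR false OR false OR false OR false OR false OR false OR false = false
Overall: false → refused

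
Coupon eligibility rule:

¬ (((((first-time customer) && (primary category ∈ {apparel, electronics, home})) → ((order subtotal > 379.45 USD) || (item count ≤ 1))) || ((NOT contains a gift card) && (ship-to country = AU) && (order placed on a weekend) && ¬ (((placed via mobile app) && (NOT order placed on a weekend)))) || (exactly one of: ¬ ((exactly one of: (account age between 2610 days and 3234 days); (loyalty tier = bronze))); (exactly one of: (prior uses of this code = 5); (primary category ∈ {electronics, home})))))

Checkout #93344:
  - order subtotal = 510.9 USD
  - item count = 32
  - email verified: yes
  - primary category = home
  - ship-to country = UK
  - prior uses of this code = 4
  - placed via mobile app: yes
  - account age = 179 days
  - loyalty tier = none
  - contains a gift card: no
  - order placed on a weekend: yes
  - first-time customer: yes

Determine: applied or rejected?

Rejected

Atomic conditions:
  first-time customer: yes → true
  primary category ∈ {apparel, electronics, home}: home is in the set → true
  order subtotal > 379.45 USD: 510.9 > 379.45 is true
  item count ≤ 1: 32 ≤ 1 is false
  NOT contains a gift card: no → true
  ship-to country = AU: UK == AU is false
  order placed on a weekend: yes → true
  placed via mobile app: yes → true
  NOT order placed on a weekend: yes → false
  account age between 2610 days and 3234 days: 179 in [2610, 3234] is false
  loyalty tier = bronze: none == bronze is false
  prior uses of this code = 5: 4 == 5 is false
  primary category ∈ {electronics, home}: home is in the set → true
Combine:
[1.1.1] true AND true = true
[1.1.2] true OR false = true
[1.1] true → true = true
[1.2.4.1] true AND false = false
[1.2.4] NOT false = true
[1.2] true AND false AND true AND true = false
[1.3.1.1] exactly-one(false, false) = false
[1.3.1] NOT false = true
[1.3.2] exactly-one(false, true) = true
[1.3] exactly-one(true, true) = false
[1] true OR false OR false = true
[root] NOT true = false
Overall: false → rejected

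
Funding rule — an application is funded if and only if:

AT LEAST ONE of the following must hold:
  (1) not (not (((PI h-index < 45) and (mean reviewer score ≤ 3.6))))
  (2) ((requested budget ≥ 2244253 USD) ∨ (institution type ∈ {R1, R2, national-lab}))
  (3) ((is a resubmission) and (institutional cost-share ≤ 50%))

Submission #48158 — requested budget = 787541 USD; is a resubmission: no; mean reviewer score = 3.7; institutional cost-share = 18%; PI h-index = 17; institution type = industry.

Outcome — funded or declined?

Atomic conditions:
  PI h-index < 45: 17 < 45 is true
  mean reviewer score ≤ 3.6: 3.7 ≤ 3.6 is false
  requested budget ≥ 2244253 USD: 787541 ≥ 2244253 is false
  institution type ∈ {R1, R2, national-lab}: industry is not in the set → false
  is a resubmission: no → false
  institutional cost-share ≤ 50%: 18 ≤ 50 is true
Combine:
[1.1.1] true AND false = false
[1.1] NOT false = true
[1] NOT true = false
[2] false OR false = false
[3] false AND true = false
[root] false OR false OR false = false
Overall: false → declined

Declined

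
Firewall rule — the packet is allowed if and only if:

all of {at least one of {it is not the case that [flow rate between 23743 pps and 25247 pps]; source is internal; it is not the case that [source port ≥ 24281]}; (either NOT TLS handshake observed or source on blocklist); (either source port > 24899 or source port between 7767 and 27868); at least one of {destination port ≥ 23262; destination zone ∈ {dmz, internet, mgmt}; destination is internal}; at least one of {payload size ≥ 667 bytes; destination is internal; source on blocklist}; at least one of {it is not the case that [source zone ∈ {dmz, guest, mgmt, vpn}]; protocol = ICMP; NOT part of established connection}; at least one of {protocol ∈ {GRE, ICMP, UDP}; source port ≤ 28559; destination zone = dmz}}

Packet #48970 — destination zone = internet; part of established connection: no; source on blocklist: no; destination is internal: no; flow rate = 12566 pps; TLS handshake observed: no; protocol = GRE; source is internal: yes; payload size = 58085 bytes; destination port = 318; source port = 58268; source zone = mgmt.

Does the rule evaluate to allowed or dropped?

Atomic conditions:
  flow rate between 23743 pps and 25247 pps: 12566 in [23743, 25247] is false
  source is internal: yes → true
  source port ≥ 24281: 58268 ≥ 24281 is true
  NOT TLS handshake observed: no → true
  source on blocklist: no → false
  source port > 24899: 58268 > 24899 is true
  source port between 7767 and 27868: 58268 in [7767, 27868] is false
  destination port ≥ 23262: 318 ≥ 23262 is false
  destination zone ∈ {dmz, internet, mgmt}: internet is in the set → true
  destination is internal: no → false
  payload size ≥ 667 bytes: 58085 ≥ 667 is true
  source zone ∈ {dmz, guest, mgmt, vpn}: mgmt is in the set → true
  protocol = ICMP: GRE == ICMP is false
  NOT part of established connection: no → true
  protocol ∈ {GRE, ICMP, UDP}: GRE is in the set → true
  source port ≤ 28559: 58268 ≤ 28559 is false
  destination zone = dmz: internet == dmz is false
Combine:
[1.1] NOT false = true
[1.3] NOT true = false
[1] true OR true OR false = true
[2] true OR false = true
[3] true OR false = true
[4] false OR true OR false = true
[5] true OR false OR false = true
[6.1] NOT true = false
[6] false OR false OR true = true
[7] true OR false OR false = true
[root] true AND true AND true AND true AND true AND true AND true = true
Overall: true → allowed

Allowed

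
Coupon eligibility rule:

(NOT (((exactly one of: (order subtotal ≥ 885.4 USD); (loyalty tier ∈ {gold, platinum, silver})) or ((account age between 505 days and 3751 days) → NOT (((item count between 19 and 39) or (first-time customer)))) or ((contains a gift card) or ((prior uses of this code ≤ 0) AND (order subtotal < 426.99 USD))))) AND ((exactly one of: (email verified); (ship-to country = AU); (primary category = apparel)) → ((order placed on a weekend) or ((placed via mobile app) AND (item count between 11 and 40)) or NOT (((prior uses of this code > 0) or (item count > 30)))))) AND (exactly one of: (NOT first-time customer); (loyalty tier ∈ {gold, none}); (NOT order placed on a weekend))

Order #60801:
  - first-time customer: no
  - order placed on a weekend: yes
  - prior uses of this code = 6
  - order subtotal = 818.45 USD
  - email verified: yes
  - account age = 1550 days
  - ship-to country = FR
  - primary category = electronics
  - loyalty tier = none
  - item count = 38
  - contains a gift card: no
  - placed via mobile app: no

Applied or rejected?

Atomic conditions:
  order subtotal ≥ 885.4 USD: 818.45 ≥ 885.4 is false
  loyalty tier ∈ {gold, platinum, silver}: none is not in the set → false
  account age between 505 days and 3751 days: 1550 in [505, 3751] is true
  item count between 19 and 39: 38 in [19, 39] is true
  first-time customer: no → false
  contains a gift card: no → false
  prior uses of this code ≤ 0: 6 ≤ 0 is false
  order subtotal < 426.99 USD: 818.45 < 426.99 is false
  email verified: yes → true
  ship-to country = AU: FR == AU is false
  primary category = apparel: electronics == apparel is false
  order placed on a weekend: yes → true
  placed via mobile app: no → false
  item count between 11 and 40: 38 in [11, 40] is true
  prior uses of this code > 0: 6 > 0 is true
  item count > 30: 38 > 30 is true
  NOT first-time customer: no → true
  loyalty tier ∈ {gold, none}: none is in the set → true
  NOT order placed on a weekend: yes → false
Combine:
[1.1.1.1] exactly-one(false, false) = false
[1.1.1.2.2.1] true OR false = true
[1.1.1.2.2] NOT true = false
[1.1.1.2] true → false = false
[1.1.1.3.2] false AND false = false
[1.1.1.3] false OR false = false
[1.1.1] false OR false OR false = false
[1.1] NOT false = true
[1.2.1] exactly-one(true, false, false) = true
[1.2.2.2] false AND true = false
[1.2.2.3.1] true OR true = true
[1.2.2.3] NOT true = false
[1.2.2] true OR false OR false = true
[1.2] true → true = true
[1] true AND true = true
[2] exactly-one(true, true, false) = false
[root] true AND false = false
Overall: false → rejected

Rejected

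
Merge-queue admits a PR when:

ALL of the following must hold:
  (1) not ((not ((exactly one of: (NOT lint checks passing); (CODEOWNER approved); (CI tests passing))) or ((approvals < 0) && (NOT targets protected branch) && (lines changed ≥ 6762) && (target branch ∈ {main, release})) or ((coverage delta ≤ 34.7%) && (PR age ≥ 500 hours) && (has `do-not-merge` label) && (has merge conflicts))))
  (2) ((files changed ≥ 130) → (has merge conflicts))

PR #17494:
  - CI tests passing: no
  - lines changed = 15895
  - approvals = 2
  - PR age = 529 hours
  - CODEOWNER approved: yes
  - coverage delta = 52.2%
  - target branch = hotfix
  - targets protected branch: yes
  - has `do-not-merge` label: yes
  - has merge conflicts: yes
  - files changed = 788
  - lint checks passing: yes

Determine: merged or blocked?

Atomic conditions:
  NOT lint checks passing: yes → false
  CODEOWNER approved: yes → true
  CI tests passing: no → false
  approvals < 0: 2 < 0 is false
  NOT targets protected branch: yes → false
  lines changed ≥ 6762: 15895 ≥ 6762 is true
  target branch ∈ {main, release}: hotfix is not in the set → false
  coverage delta ≤ 34.7%: 52.2 ≤ 34.7 is false
  PR age ≥ 500 hours: 529 ≥ 500 is true
  has `do-not-merge` label: yes → true
  has merge conflicts: yes → true
  files changed ≥ 130: 788 ≥ 130 is true
Combine:
[1.1.1.1] exactly-one(false, true, false) = true
[1.1.1] NOT true = false
[1.1.2] false AND false AND true AND false = false
[1.1.3] false AND true AND true AND true = false
[1.1] false OR false OR false = false
[1] NOT false = true
[2] true → true = true
[root] true AND true = true
Overall: true → merged

Merged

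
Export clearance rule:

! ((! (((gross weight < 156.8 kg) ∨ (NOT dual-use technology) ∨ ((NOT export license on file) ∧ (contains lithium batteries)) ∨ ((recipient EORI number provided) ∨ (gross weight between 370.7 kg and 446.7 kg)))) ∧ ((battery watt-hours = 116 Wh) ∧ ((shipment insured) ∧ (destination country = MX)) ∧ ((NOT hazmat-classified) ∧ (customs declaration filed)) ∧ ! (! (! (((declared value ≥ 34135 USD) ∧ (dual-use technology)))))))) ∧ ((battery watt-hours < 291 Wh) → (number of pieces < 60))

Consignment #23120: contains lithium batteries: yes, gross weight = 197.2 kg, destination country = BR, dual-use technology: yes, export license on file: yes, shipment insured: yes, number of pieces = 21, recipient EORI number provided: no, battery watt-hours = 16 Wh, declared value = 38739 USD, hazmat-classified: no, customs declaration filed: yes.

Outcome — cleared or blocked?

Cleared

Atomic conditions:
  gross weight < 156.8 kg: 197.2 < 156.8 is false
  NOT dual-use technology: yes → false
  NOT export license on file: yes → false
  contains lithium batteries: yes → true
  recipient EORI number provided: no → false
  gross weight between 370.7 kg and 446.7 kg: 197.2 in [370.7, 446.7] is false
  battery watt-hours = 116 Wh: 16 == 116 is false
  shipment insured: yes → true
  destination country = MX: BR == MX is false
  NOT hazmat-classified: no → true
  customs declaration filed: yes → true
  declared value ≥ 34135 USD: 38739 ≥ 34135 is true
  dual-use technology: yes → true
  battery watt-hours < 291 Wh: 16 < 291 is true
  number of pieces < 60: 21 < 60 is true
Combine:
[1.1.1.1.3] false AND true = false
[1.1.1.1.4] false OR false = false
[1.1.1.1] false OR false OR false OR false = false
[1.1.1] NOT false = true
[1.1.2.2] true AND false = false
[1.1.2.3] true AND true = true
[1.1.2.4.1.1.1] true AND true = true
[1.1.2.4.1.1] NOT true = false
[1.1.2.4.1] NOT false = true
[1.1.2.4] NOT true = false
[1.1.2] false AND false AND true AND false = false
[1.1] true AND false = false
[1] NOT false = true
[2] true → true = true
[root] true AND true = true
Overall: true → cleared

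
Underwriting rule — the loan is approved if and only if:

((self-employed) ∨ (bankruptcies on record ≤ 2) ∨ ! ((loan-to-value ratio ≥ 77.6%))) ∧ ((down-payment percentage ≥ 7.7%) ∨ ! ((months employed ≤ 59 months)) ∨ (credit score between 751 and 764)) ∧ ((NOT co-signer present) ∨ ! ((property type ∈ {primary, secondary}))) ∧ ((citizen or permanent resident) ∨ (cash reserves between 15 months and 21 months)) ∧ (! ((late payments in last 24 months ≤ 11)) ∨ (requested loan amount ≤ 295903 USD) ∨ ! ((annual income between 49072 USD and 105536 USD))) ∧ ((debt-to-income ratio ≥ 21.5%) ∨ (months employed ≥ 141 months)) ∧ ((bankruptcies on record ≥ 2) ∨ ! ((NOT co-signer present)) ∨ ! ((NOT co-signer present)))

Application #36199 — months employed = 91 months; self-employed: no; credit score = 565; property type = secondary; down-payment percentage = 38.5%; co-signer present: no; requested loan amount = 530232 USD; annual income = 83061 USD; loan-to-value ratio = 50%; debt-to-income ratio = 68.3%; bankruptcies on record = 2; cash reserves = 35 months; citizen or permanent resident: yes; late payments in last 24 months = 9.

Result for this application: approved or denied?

Atomic conditions:
  self-employed: no → false
  bankruptcies on record ≤ 2: 2 ≤ 2 is true
  loan-to-value ratio ≥ 77.6%: 50 ≥ 77.6 is false
  down-payment percentage ≥ 7.7%: 38.5 ≥ 7.7 is true
  months employed ≤ 59 months: 91 ≤ 59 is false
  credit score between 751 and 764: 565 in [751, 764] is false
  NOT co-signer present: no → true
  property type ∈ {primary, secondary}: secondary is in the set → true
  citizen or permanent resident: yes → true
  cash reserves between 15 months and 21 months: 35 in [15, 21] is false
  late payments in last 24 months ≤ 11: 9 ≤ 11 is true
  requested loan amount ≤ 295903 USD: 530232 ≤ 295903 is false
  annual income between 49072 USD and 105536 USD: 83061 in [49072, 105536] is true
  debt-to-income ratio ≥ 21.5%: 68.3 ≥ 21.5 is true
  months employed ≥ 141 months: 91 ≥ 141 is false
  bankruptcies on record ≥ 2: 2 ≥ 2 is true
Combine:
[1.3] NOT false = true
[1] false OR true OR true = true
[2.2] NOT false = true
[2] true OR true OR false = true
[3.2] NOT true = false
[3] true OR false = true
[4] true OR false = true
[5.1] NOT true = false
[5.3] NOT true = false
[5] false OR false OR false = false
[6] true OR false = true
[7.2] NOT true = false
[7.3] NOT true = false
[7] true OR false OR false = true
[root] true AND true AND true AND true AND false AND true AND true = false
Overall: false → denied

Denied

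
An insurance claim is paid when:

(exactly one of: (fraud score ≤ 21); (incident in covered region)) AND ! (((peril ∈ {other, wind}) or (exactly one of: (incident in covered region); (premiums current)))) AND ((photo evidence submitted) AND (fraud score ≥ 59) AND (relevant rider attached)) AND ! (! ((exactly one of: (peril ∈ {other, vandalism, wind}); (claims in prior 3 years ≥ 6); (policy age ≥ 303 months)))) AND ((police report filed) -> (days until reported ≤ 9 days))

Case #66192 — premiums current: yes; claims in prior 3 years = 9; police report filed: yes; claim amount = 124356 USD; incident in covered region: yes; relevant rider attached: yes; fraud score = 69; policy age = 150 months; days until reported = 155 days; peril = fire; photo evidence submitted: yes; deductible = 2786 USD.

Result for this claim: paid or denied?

Atomic conditions:
  fraud score ≤ 21: 69 ≤ 21 is false
  incident in covered region: yes → true
  peril ∈ {other, wind}: fire is not in the set → false
  premiums current: yes → true
  photo evidence submitted: yes → true
  fraud score ≥ 59: 69 ≥ 59 is true
  relevant rider attached: yes → true
  peril ∈ {other, vandalism, wind}: fire is not in the set → false
  claims in prior 3 years ≥ 6: 9 ≥ 6 is true
  policy age ≥ 303 months: 150 ≥ 303 is false
  police report filed: yes → true
  days until reported ≤ 9 days: 155 ≤ 9 is false
Combine:
[1] exactly-one(false, true) = true
[2.1.2] exactly-one(true, true) = false
[2.1] false OR false = false
[2] NOT false = true
[3] true AND true AND true = true
[4.1.1] exactly-one(false, true, false) = true
[4.1] NOT true = false
[4] NOT false = true
[5] true → false = false
[root] true AND true AND true AND true AND false = false
Overall: false → denied

Denied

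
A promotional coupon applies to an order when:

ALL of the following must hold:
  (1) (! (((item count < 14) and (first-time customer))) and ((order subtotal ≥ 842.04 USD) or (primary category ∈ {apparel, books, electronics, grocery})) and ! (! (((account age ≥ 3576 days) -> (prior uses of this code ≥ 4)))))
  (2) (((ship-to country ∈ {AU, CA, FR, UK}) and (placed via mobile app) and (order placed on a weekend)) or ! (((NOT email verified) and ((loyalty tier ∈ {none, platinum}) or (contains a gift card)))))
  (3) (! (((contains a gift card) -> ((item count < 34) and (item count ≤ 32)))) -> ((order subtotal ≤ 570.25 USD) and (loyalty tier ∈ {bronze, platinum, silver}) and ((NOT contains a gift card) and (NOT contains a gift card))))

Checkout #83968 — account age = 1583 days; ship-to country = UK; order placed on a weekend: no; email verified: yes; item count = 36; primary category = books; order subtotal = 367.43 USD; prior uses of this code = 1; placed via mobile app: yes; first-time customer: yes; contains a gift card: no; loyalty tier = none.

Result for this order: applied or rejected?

Applied

Atomic conditions:
  item count < 14: 36 < 14 is false
  first-time customer: yes → true
  order subtotal ≥ 842.04 USD: 367.43 ≥ 842.04 is false
  primary category ∈ {apparel, books, electronics, grocery}: books is in the set → true
  account age ≥ 3576 days: 1583 ≥ 3576 is false
  prior uses of this code ≥ 4: 1 ≥ 4 is false
  ship-to country ∈ {AU, CA, FR, UK}: UK is in the set → true
  placed via mobile app: yes → true
  order placed on a weekend: no → false
  NOT email verified: yes → false
  loyalty tier ∈ {none, platinum}: none is in the set → true
  contains a gift card: no → false
  item count < 34: 36 < 34 is false
  item count ≤ 32: 36 ≤ 32 is false
  order subtotal ≤ 570.25 USD: 367.43 ≤ 570.25 is true
  loyalty tier ∈ {bronze, platinum, silver}: none is not in the set → false
  NOT contains a gift card: no → true
Combine:
[1.1.1] false AND true = false
[1.1] NOT false = true
[1.2] false OR true = true
[1.3.1.1] false → false (antecedent false ⇒ implication holds) = true
[1.3.1] NOT true = false
[1.3] NOT false = true
[1] true AND true AND true = true
[2.1] true AND true AND false = false
[2.2.1.2] true OR false = true
[2.2.1] false AND true = false
[2.2] NOT false = true
[2] false OR true = true
[3.1.1.2] false AND false = false
[3.1.1] false → false (antecedent false ⇒ implication holds) = true
[3.1] NOT true = false
[3.2.3] true AND true = true
[3.2] true AND false AND true = false
[3] false → false (antecedent false ⇒ implication holds) = true
[root] true AND true AND true = true
Overall: true → applied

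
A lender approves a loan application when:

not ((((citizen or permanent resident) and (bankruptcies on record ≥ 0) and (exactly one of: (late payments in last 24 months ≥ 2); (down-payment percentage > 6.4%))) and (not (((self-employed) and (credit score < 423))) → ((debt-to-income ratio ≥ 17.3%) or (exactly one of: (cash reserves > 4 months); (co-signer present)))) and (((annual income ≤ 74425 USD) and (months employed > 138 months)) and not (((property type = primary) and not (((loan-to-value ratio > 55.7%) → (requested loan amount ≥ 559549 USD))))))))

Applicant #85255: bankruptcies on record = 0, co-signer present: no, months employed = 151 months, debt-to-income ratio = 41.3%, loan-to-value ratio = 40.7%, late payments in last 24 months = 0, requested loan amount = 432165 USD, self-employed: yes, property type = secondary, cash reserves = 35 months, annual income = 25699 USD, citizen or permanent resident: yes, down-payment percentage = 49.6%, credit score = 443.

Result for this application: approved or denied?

Denied

Atomic conditions:
  citizen or permanent resident: yes → true
  bankruptcies on record ≥ 0: 0 ≥ 0 is true
  late payments in last 24 months ≥ 2: 0 ≥ 2 is false
  down-payment percentage > 6.4%: 49.6 > 6.4 is true
  self-employed: yes → true
  credit score < 423: 443 < 423 is false
  debt-to-income ratio ≥ 17.3%: 41.3 ≥ 17.3 is true
  cash reserves > 4 months: 35 > 4 is true
  co-signer present: no → false
  annual income ≤ 74425 USD: 25699 ≤ 74425 is true
  months employed > 138 months: 151 > 138 is true
  property type = primary: secondary == primary is false
  loan-to-value ratio > 55.7%: 40.7 > 55.7 is false
  requested loan amount ≥ 559549 USD: 432165 ≥ 559549 is false
Combine:
[1.1.3] exactly-one(false, true) = true
[1.1] true AND true AND true = true
[1.2.1.1] true AND false = false
[1.2.1] NOT false = true
[1.2.2.2] exactly-one(true, false) = true
[1.2.2] true OR true = true
[1.2] true → true = true
[1.3.1] true AND true = true
[1.3.2.1.2.1] false → false (antecedent false ⇒ implication holds) = true
[1.3.2.1.2] NOT true = false
[1.3.2.1] false AND false = false
[1.3.2] NOT false = true
[1.3] true AND true = true
[1] true AND true AND true = true
[root] NOT true = false
Overall: false → denied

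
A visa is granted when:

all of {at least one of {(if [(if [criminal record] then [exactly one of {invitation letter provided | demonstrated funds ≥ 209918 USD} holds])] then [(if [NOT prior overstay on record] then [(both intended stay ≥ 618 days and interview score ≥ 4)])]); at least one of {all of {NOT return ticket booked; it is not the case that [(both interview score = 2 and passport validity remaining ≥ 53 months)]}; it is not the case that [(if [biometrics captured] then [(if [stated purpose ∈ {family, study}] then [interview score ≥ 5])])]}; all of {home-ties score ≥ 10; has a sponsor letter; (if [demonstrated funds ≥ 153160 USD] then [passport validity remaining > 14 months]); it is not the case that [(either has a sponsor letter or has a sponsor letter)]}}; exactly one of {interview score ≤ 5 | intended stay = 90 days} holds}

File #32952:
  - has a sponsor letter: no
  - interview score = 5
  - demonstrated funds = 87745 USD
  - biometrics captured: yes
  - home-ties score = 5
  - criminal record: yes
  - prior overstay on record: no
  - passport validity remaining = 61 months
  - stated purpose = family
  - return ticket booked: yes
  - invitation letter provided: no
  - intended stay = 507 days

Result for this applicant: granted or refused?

Atomic conditions:
  criminal record: yes → true
  invitation letter provided: no → false
  demonstrated funds ≥ 209918 USD: 87745 ≥ 209918 is false
  NOT prior overstay on record: no → true
  intended stay ≥ 618 days: 507 ≥ 618 is false
  interview score ≥ 4: 5 ≥ 4 is true
  NOT return ticket booked: yes → false
  interview score = 2: 5 == 2 is false
  passport validity remaining ≥ 53 months: 61 ≥ 53 is true
  biometrics captured: yes → true
  stated purpose ∈ {family, study}: family is in the set → true
  interview score ≥ 5: 5 ≥ 5 is true
  home-ties score ≥ 10: 5 ≥ 10 is false
  has a sponsor letter: no → false
  demonstrated funds ≥ 153160 USD: 87745 ≥ 153160 is false
  passport validity remaining > 14 months: 61 > 14 is true
  interview score ≤ 5: 5 ≤ 5 is true
  intended stay = 90 days: 507 == 90 is false
Combine:
[1.1.1.2] exactly-one(false, false) = false
[1.1.1] true → false = false
[1.1.2.2] false AND true = false
[1.1.2] true → false = false
[1.1] false → false (antecedent false ⇒ implication holds) = true
[1.2.1.2.1] false AND true = false
[1.2.1.2] NOT false = true
[1.2.1] false AND true = false
[1.2.2.1.2] true → true = true
[1.2.2.1] true → true = true
[1.2.2] NOT true = false
[1.2] false OR false = false
[1.3.3] false → true (antecedent false ⇒ implication holds) = true
[1.3.4.1] false OR false = false
[1.3.4] NOT false = true
[1.3] false AND false AND true AND true = false
[1] true OR false OR false = true
[2] exactly-one(true, false) = true
[root] true AND true = true
Overall: true → granted

Granted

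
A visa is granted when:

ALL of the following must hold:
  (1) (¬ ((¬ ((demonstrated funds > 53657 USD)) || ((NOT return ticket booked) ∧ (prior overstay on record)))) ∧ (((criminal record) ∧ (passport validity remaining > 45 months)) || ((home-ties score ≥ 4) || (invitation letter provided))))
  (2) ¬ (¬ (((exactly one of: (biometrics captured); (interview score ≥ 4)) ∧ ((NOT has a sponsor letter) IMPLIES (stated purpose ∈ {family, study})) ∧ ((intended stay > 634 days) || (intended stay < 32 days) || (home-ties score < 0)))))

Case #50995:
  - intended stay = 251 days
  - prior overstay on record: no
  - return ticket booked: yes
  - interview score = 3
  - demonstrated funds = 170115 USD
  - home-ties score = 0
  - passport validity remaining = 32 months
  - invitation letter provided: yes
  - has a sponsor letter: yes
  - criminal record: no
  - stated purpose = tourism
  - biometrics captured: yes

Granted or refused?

Refused

Atomic conditions:
  demonstrated funds > 53657 USD: 170115 > 53657 is true
  NOT return ticket booked: yes → false
  prior overstay on record: no → false
  criminal record: no → false
  passport validity remaining > 45 months: 32 > 45 is false
  home-ties score ≥ 4: 0 ≥ 4 is false
  invitation letter provided: yes → true
  biometrics captured: yes → true
  interview score ≥ 4: 3 ≥ 4 is false
  NOT has a sponsor letter: yes → false
  stated purpose ∈ {family, study}: tourism is not in the set → false
  intended stay > 634 days: 251 > 634 is false
  intended stay < 32 days: 251 < 32 is false
  home-ties score < 0: 0 < 0 is false
Combine:
[1.1.1.1] NOT true = false
[1.1.1.2] false AND false = false
[1.1.1] false OR false = false
[1.1] NOT false = true
[1.2.1] false AND false = false
[1.2.2] false OR true = true
[1.2] false OR true = true
[1] true AND true = true
[2.1.1.1] exactly-one(true, false) = true
[2.1.1.2] false → false (antecedent false ⇒ implication holds) = true
[2.1.1.3] false OR false OR false = false
[2.1.1] true AND true AND false = false
[2.1] NOT false = true
[2] NOT true = false
[root] true AND false = false
Overall: false → refused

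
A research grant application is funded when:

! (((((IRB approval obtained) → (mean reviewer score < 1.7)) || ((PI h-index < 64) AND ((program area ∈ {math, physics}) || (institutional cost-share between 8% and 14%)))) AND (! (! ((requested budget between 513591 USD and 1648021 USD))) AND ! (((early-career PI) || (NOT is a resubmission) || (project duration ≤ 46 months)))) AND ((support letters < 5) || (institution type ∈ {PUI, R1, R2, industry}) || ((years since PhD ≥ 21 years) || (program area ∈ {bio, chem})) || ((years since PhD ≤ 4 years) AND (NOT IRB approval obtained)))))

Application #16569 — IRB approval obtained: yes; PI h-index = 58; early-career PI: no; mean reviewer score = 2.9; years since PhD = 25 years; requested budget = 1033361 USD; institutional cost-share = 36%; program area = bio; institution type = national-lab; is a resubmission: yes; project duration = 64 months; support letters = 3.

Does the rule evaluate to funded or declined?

Funded

Atomic conditions:
  IRB approval obtained: yes → true
  mean reviewer score < 1.7: 2.9 < 1.7 is false
  PI h-index < 64: 58 < 64 is true
  program area ∈ {math, physics}: bio is not in the set → false
  institutional cost-share between 8% and 14%: 36 in [8, 14] is false
  requested budget between 513591 USD and 1648021 USD: 1033361 in [513591, 1648021] is true
  early-career PI: no → false
  NOT is a resubmission: yes → false
  project duration ≤ 46 months: 64 ≤ 46 is false
  support letters < 5: 3 < 5 is true
  institution type ∈ {PUI, R1, R2, industry}: national-lab is not in the set → false
  years since PhD ≥ 21 years: 25 ≥ 21 is true
  program area ∈ {bio, chem}: bio is in the set → true
  years since PhD ≤ 4 years: 25 ≤ 4 is false
  NOT IRB approval obtained: yes → false
Combine:
[1.1.1] true → false = false
[1.1.2.2] false OR false = false
[1.1.2] true AND false = false
[1.1] false OR false = false
[1.2.1.1] NOT true = false
[1.2.1] NOT false = true
[1.2.2.1] false OR false OR false = false
[1.2.2] NOT false = true
[1.2] true AND true = true
[1.3.3] true OR true = true
[1.3.4] false AND false = false
[1.3] true OR false OR true OR false = true
[1] false AND true AND true = false
[root] NOT false = true
Overall: true → funded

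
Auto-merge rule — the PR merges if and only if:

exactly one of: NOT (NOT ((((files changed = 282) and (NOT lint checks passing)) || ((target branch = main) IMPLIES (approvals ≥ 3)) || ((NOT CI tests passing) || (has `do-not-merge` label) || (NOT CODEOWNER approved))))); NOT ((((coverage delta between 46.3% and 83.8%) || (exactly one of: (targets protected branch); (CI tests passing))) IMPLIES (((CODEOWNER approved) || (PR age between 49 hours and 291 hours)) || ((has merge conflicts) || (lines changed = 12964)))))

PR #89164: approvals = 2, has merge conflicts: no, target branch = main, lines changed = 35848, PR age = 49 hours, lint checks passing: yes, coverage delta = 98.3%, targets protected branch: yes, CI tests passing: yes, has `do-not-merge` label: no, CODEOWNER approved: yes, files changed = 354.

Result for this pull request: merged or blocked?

Atomic conditions:
  files changed = 282: 354 == 282 is false
  NOT lint checks passing: yes → false
  target branch = main: main == main is true
  approvals ≥ 3: 2 ≥ 3 is false
  NOT CI tests passing: yes → false
  has `do-not-merge` label: no → false
  NOT CODEOWNER approved: yes → false
  coverage delta between 46.3% and 83.8%: 98.3 in [46.3, 83.8] is false
  targets protected branch: yes → true
  CI tests passing: yes → true
  CODEOWNER approved: yes → true
  PR age between 49 hours and 291 hours: 49 in [49, 291] is true
  has merge conflicts: no → false
  lines changed = 12964: 35848 == 12964 is false
Combine:
[1.1.1.1] false AND false = false
[1.1.1.2] true → false = false
[1.1.1.3] false OR false OR false = false
[1.1.1] false OR false OR false = false
[1.1] NOT false = true
[1] NOT true = false
[2.1.1.2] exactly-one(true, true) = false
[2.1.1] false OR false = false
[2.1.2.1] true OR true = true
[2.1.2.2] false OR false = false
[2.1.2] true OR false = true
[2.1] false → true (antecedent false ⇒ implication holds) = true
[2] NOT true = false
[root] exactly-one(false, false) = false
Overall: false → blocked

Blocked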